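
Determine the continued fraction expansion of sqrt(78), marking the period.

[8; (1, 4, 1, 16)]

Write x_i = (sqrt(78) + m_i)/d_i with (m_0, d_0) = (0, 1). a_0 = floor(sqrt(78)) = 8, since 8^2 = 64 <= 78 < 81 = 9^2.
Iterate m_{i+1} = d_i*a_i - m_i, d_{i+1} = (78 - m_{i+1}^2)/d_i, a_{i+1} = floor((a_0 + m_{i+1})/d_{i+1}):
  m_1 = 1*8 - 0 = 8, d_1 = (78 - 8^2)/1 = 14/1 = 14, a_1 = floor((8 + 8)/14) = 1.
  m_2 = 14*1 - 8 = 6, d_2 = (78 - 6^2)/14 = 42/14 = 3, a_2 = floor((8 + 6)/3) = 4.
  m_3 = 3*4 - 6 = 6, d_3 = (78 - 6^2)/3 = 42/3 = 14, a_3 = floor((8 + 6)/14) = 1.
  m_4 = 14*1 - 6 = 8, d_4 = (78 - 8^2)/14 = 14/14 = 1, a_4 = floor((8 + 8)/1) = 16.
  m_5 = 1*16 - 8 = 8, d_5 = (78 - 8^2)/1 = 14/1 = 14: (m_5, d_5) = (m_1, d_1) = (8, 14), so from here the quotients repeat a_1, ..., a_4; the period length is 4.
Hence the expansion of sqrt(78) is a_0 = 8 followed by the repeating block 1, 4, 1, 16 (period 4).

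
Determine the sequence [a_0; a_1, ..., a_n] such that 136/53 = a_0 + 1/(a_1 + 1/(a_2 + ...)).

Run the Euclidean algorithm on 136 and 53; the successive quotients are the partial quotients a_0, a_1, ... (each step inverts the fractional part left over by the previous one):
  136 = 2*53 + 30, so a_0 = 2.
  53 = 1*30 + 23, so a_1 = 1.
  30 = 1*23 + 7, so a_2 = 1.
  23 = 3*7 + 2, so a_3 = 3.
  7 = 3*2 + 1, so a_4 = 3.
  2 = 2*1 + 0, so a_5 = 2.
The remainder reaches 0 after 6 divisions, so the expansion has 6 partial quotients, read off in order.

[2; 1, 1, 3, 3, 2]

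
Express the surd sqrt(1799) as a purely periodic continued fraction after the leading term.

Write x_i = (sqrt(1799) + m_i)/d_i with (m_0, d_0) = (0, 1). a_0 = floor(sqrt(1799)) = 42, since 42^2 = 1764 <= 1799 < 1849 = 43^2.
Iterate m_{i+1} = d_i*a_i - m_i, d_{i+1} = (1799 - m_{i+1}^2)/d_i, a_{i+1} = floor((a_0 + m_{i+1})/d_{i+1}):
  m_1 = 1*42 - 0 = 42, d_1 = (1799 - 42^2)/1 = 35/1 = 35, a_1 = floor((42 + 42)/35) = 2.
  m_2 = 35*2 - 42 = 28, d_2 = (1799 - 28^2)/35 = 1015/35 = 29, a_2 = floor((42 + 28)/29) = 2.
  m_3 = 29*2 - 28 = 30, d_3 = (1799 - 30^2)/29 = 899/29 = 31, a_3 = floor((42 + 30)/31) = 2.
  m_4 = 31*2 - 30 = 32, d_4 = (1799 - 32^2)/31 = 775/31 = 25, a_4 = floor((42 + 32)/25) = 2.
  m_5 = 25*2 - 32 = 18, d_5 = (1799 - 18^2)/25 = 1475/25 = 59, a_5 = floor((42 + 18)/59) = 1.
  m_6 = 59*1 - 18 = 41, d_6 = (1799 - 41^2)/59 = 118/59 = 2, a_6 = floor((42 + 41)/2) = 41.
  m_7 = 2*41 - 41 = 41, d_7 = (1799 - 41^2)/2 = 118/2 = 59, a_7 = floor((42 + 41)/59) = 1.
  m_8 = 59*1 - 41 = 18, d_8 = (1799 - 18^2)/59 = 1475/59 = 25, a_8 = floor((42 + 18)/25) = 2.
  m_9 = 25*2 - 18 = 32, d_9 = (1799 - 32^2)/25 = 775/25 = 31, a_9 = floor((42 + 32)/31) = 2.
  m_10 = 31*2 - 32 = 30, d_10 = (1799 - 30^2)/31 = 899/31 = 29, a_10 = floor((42 + 30)/29) = 2.
  m_11 = 29*2 - 30 = 28, d_11 = (1799 - 28^2)/29 = 1015/29 = 35, a_11 = floor((42 + 28)/35) = 2.
  m_12 = 35*2 - 28 = 42, d_12 = (1799 - 42^2)/35 = 35/35 = 1, a_12 = floor((42 + 42)/1) = 84.
  m_13 = 1*84 - 42 = 42, d_13 = (1799 - 42^2)/1 = 35/1 = 35: (m_13, d_13) = (m_1, d_1) = (42, 35), so from here the quotients repeat a_1, ..., a_12; the period length is 12.
Hence the expansion of sqrt(1799) is a_0 = 42 followed by the repeating block 2, 2, 2, 2, 1, 41, 1, 2, 2, 2, 2, 84 (period 12).

[42; (2, 2, 2, 2, 1, 41, 1, 2, 2, 2, 2, 84)]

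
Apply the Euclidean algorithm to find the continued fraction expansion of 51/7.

[7; 3, 2]

Run the Euclidean algorithm on 51 and 7; the successive quotients are the partial quotients a_0, a_1, ... (each step inverts the fractional part left over by the previous one):
  51 = 7*7 + 2, so a_0 = 7.
  7 = 3*2 + 1, so a_1 = 3.
  2 = 2*1 + 0, so a_2 = 2.
The remainder reaches 0 after 3 divisions, so the expansion has 3 partial quotients, read off in order.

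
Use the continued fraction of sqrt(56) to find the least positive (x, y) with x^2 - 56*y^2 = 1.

First expand sqrt(56) as a continued fraction. With x_i = (sqrt(56) + m_i)/d_i and (m_0, d_0) = (0, 1): a_0 = floor(sqrt(56)) = 7, since 7^2 = 49 <= 56 < 64 = 8^2.
Iterate m_{i+1} = d_i*a_i - m_i, d_{i+1} = (56 - m_{i+1}^2)/d_i, a_{i+1} = floor((a_0 + m_{i+1})/d_{i+1}):
  m_1 = 1*7 - 0 = 7, d_1 = (56 - 7^2)/1 = 7/1 = 7, a_1 = floor((7 + 7)/7) = 2.
  m_2 = 7*2 - 7 = 7, d_2 = (56 - 7^2)/7 = 7/7 = 1, a_2 = floor((7 + 7)/1) = 14.
  m_3 = 1*14 - 7 = 7, d_3 = (56 - 7^2)/1 = 7/1 = 7: (m_3, d_3) = (m_1, d_1) = (7, 7), so from here the quotients repeat a_1, a_2; the period length is 2.
So sqrt(56) = [7; (2, 14)] with period length k = 2.
k is even, so the fundamental solution of x^2 - 56y^2 = 1 is (p_{k-1}, q_{k-1}) = (p_1, q_1); compute convergents through index 1.
Convergents (p_i = a_i*p_{i-1} + p_{i-2}, q_i = a_i*q_{i-1} + q_{i-2} with p_{-2}=0, p_{-1}=1, q_{-2}=1, q_{-1}=0):
  i=0: a_0=7, p_0 = 7*1 + 0 = 7, q_0 = 7*0 + 1 = 1.
  i=1: a_1=2, p_1 = 2*7 + 1 = 15, q_1 = 2*1 + 0 = 2.
Check: 15^2 - 56*2^2 = 225 - 224 = 1, so (x, y) = (15, 2) solves the equation, and by the theorem it is the least positive solution.

(x, y) = (15, 2)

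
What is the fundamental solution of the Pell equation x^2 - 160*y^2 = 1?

(x, y) = (721, 57)

First expand sqrt(160) as a continued fraction. With x_i = (sqrt(160) + m_i)/d_i and (m_0, d_0) = (0, 1): a_0 = floor(sqrt(160)) = 12, since 12^2 = 144 <= 160 < 169 = 13^2.
Iterate m_{i+1} = d_i*a_i - m_i, d_{i+1} = (160 - m_{i+1}^2)/d_i, a_{i+1} = floor((a_0 + m_{i+1})/d_{i+1}):
  m_1 = 1*12 - 0 = 12, d_1 = (160 - 12^2)/1 = 16/1 = 16, a_1 = floor((12 + 12)/16) = 1.
  m_2 = 16*1 - 12 = 4, d_2 = (160 - 4^2)/16 = 144/16 = 9, a_2 = floor((12 + 4)/9) = 1.
  m_3 = 9*1 - 4 = 5, d_3 = (160 - 5^2)/9 = 135/9 = 15, a_3 = floor((12 + 5)/15) = 1.
  m_4 = 15*1 - 5 = 10, d_4 = (160 - 10^2)/15 = 60/15 = 4, a_4 = floor((12 + 10)/4) = 5.
  m_5 = 4*5 - 10 = 10, d_5 = (160 - 10^2)/4 = 60/4 = 15, a_5 = floor((12 + 10)/15) = 1.
  m_6 = 15*1 - 10 = 5, d_6 = (160 - 5^2)/15 = 135/15 = 9, a_6 = floor((12 + 5)/9) = 1.
  m_7 = 9*1 - 5 = 4, d_7 = (160 - 4^2)/9 = 144/9 = 16, a_7 = floor((12 + 4)/16) = 1.
  m_8 = 16*1 - 4 = 12, d_8 = (160 - 12^2)/16 = 16/16 = 1, a_8 = floor((12 + 12)/1) = 24.
  m_9 = 1*24 - 12 = 12, d_9 = (160 - 12^2)/1 = 16/1 = 16: (m_9, d_9) = (m_1, d_1) = (12, 16), so from here the quotients repeat a_1, ..., a_8; the period length is 8.
So sqrt(160) = [12; (1, 1, 1, 5, 1, 1, 1, 24)] with period length k = 8.
k is even, so the fundamental solution of x^2 - 160y^2 = 1 is (p_{k-1}, q_{k-1}) = (p_7, q_7); compute convergents through index 7.
Convergents (p_i = a_i*p_{i-1} + p_{i-2}, q_i = a_i*q_{i-1} + q_{i-2} with p_{-2}=0, p_{-1}=1, q_{-2}=1, q_{-1}=0):
  i=0: a_0=12, p_0 = 12*1 + 0 = 12, q_0 = 12*0 + 1 = 1.
  i=1: a_1=1, p_1 = 1*12 + 1 = 13, q_1 = 1*1 + 0 = 1.
  i=2: a_2=1, p_2 = 1*13 + 12 = 25, q_2 = 1*1 + 1 = 2.
  i=3: a_3=1, p_3 = 1*25 + 13 = 38, q_3 = 1*2 + 1 = 3.
  i=4: a_4=5, p_4 = 5*38 + 25 = 215, q_4 = 5*3 + 2 = 17.
  i=5: a_5=1, p_5 = 1*215 + 38 = 253, q_5 = 1*17 + 3 = 20.
  i=6: a_6=1, p_6 = 1*253 + 215 = 468, q_6 = 1*20 + 17 = 37.
  i=7: a_7=1, p_7 = 1*468 + 253 = 721, q_7 = 1*37 + 20 = 57.
Check: 721^2 - 160*57^2 = 519841 - 519840 = 1, so (x, y) = (721, 57) solves the equation, and by the theorem it is the least positive solution.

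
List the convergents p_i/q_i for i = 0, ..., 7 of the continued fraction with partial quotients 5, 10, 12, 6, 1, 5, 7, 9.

5/1, 51/10, 617/121, 3753/736, 4370/857, 25603/5021, 183591/36004, 1677922/329057

Using the convergent recurrence p_i = a_i*p_{i-1} + p_{i-2}, q_i = a_i*q_{i-1} + q_{i-2} with p_{-2}=0, p_{-1}=1, q_{-2}=1, q_{-1}=0:
  i=0: a_0=5, p_0 = 5*1 + 0 = 5, q_0 = 5*0 + 1 = 1.
  i=1: a_1=10, p_1 = 10*5 + 1 = 51, q_1 = 10*1 + 0 = 10.
  i=2: a_2=12, p_2 = 12*51 + 5 = 617, q_2 = 12*10 + 1 = 121.
  i=3: a_3=6, p_3 = 6*617 + 51 = 3753, q_3 = 6*121 + 10 = 736.
  i=4: a_4=1, p_4 = 1*3753 + 617 = 4370, q_4 = 1*736 + 121 = 857.
  i=5: a_5=5, p_5 = 5*4370 + 3753 = 25603, q_5 = 5*857 + 736 = 5021.
  i=6: a_6=7, p_6 = 7*25603 + 4370 = 183591, q_6 = 7*5021 + 857 = 36004.
  i=7: a_7=9, p_7 = 9*183591 + 25603 = 1677922, q_7 = 9*36004 + 5021 = 329057.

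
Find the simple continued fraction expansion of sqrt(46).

[6; (1, 3, 1, 1, 2, 6, 2, 1, 1, 3, 1, 12)]

Write x_i = (sqrt(46) + m_i)/d_i with (m_0, d_0) = (0, 1). a_0 = floor(sqrt(46)) = 6, since 6^2 = 36 <= 46 < 49 = 7^2.
Iterate m_{i+1} = d_i*a_i - m_i, d_{i+1} = (46 - m_{i+1}^2)/d_i, a_{i+1} = floor((a_0 + m_{i+1})/d_{i+1}):
  m_1 = 1*6 - 0 = 6, d_1 = (46 - 6^2)/1 = 10/1 = 10, a_1 = floor((6 + 6)/10) = 1.
  m_2 = 10*1 - 6 = 4, d_2 = (46 - 4^2)/10 = 30/10 = 3, a_2 = floor((6 + 4)/3) = 3.
  m_3 = 3*3 - 4 = 5, d_3 = (46 - 5^2)/3 = 21/3 = 7, a_3 = floor((6 + 5)/7) = 1.
  m_4 = 7*1 - 5 = 2, d_4 = (46 - 2^2)/7 = 42/7 = 6, a_4 = floor((6 + 2)/6) = 1.
  m_5 = 6*1 - 2 = 4, d_5 = (46 - 4^2)/6 = 30/6 = 5, a_5 = floor((6 + 4)/5) = 2.
  m_6 = 5*2 - 4 = 6, d_6 = (46 - 6^2)/5 = 10/5 = 2, a_6 = floor((6 + 6)/2) = 6.
  m_7 = 2*6 - 6 = 6, d_7 = (46 - 6^2)/2 = 10/2 = 5, a_7 = floor((6 + 6)/5) = 2.
  m_8 = 5*2 - 6 = 4, d_8 = (46 - 4^2)/5 = 30/5 = 6, a_8 = floor((6 + 4)/6) = 1.
  m_9 = 6*1 - 4 = 2, d_9 = (46 - 2^2)/6 = 42/6 = 7, a_9 = floor((6 + 2)/7) = 1.
  m_10 = 7*1 - 2 = 5, d_10 = (46 - 5^2)/7 = 21/7 = 3, a_10 = floor((6 + 5)/3) = 3.
  m_11 = 3*3 - 5 = 4, d_11 = (46 - 4^2)/3 = 30/3 = 10, a_11 = floor((6 + 4)/10) = 1.
  m_12 = 10*1 - 4 = 6, d_12 = (46 - 6^2)/10 = 10/10 = 1, a_12 = floor((6 + 6)/1) = 12.
  m_13 = 1*12 - 6 = 6, d_13 = (46 - 6^2)/1 = 10/1 = 10: (m_13, d_13) = (m_1, d_1) = (6, 10), so from here the quotients repeat a_1, ..., a_12; the period length is 12.
Hence the expansion of sqrt(46) is a_0 = 6 followed by the repeating block 1, 3, 1, 1, 2, 6, 2, 1, 1, 3, 1, 12 (period 12).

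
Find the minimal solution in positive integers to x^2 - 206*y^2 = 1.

First expand sqrt(206) as a continued fraction. With x_i = (sqrt(206) + m_i)/d_i and (m_0, d_0) = (0, 1): a_0 = floor(sqrt(206)) = 14, since 14^2 = 196 <= 206 < 225 = 15^2.
Iterate m_{i+1} = d_i*a_i - m_i, d_{i+1} = (206 - m_{i+1}^2)/d_i, a_{i+1} = floor((a_0 + m_{i+1})/d_{i+1}):
  m_1 = 1*14 - 0 = 14, d_1 = (206 - 14^2)/1 = 10/1 = 10, a_1 = floor((14 + 14)/10) = 2.
  m_2 = 10*2 - 14 = 6, d_2 = (206 - 6^2)/10 = 170/10 = 17, a_2 = floor((14 + 6)/17) = 1.
  m_3 = 17*1 - 6 = 11, d_3 = (206 - 11^2)/17 = 85/17 = 5, a_3 = floor((14 + 11)/5) = 5.
  m_4 = 5*5 - 11 = 14, d_4 = (206 - 14^2)/5 = 10/5 = 2, a_4 = floor((14 + 14)/2) = 14.
  m_5 = 2*14 - 14 = 14, d_5 = (206 - 14^2)/2 = 10/2 = 5, a_5 = floor((14 + 14)/5) = 5.
  m_6 = 5*5 - 14 = 11, d_6 = (206 - 11^2)/5 = 85/5 = 17, a_6 = floor((14 + 11)/17) = 1.
  m_7 = 17*1 - 11 = 6, d_7 = (206 - 6^2)/17 = 170/17 = 10, a_7 = floor((14 + 6)/10) = 2.
  m_8 = 10*2 - 6 = 14, d_8 = (206 - 14^2)/10 = 10/10 = 1, a_8 = floor((14 + 14)/1) = 28.
  m_9 = 1*28 - 14 = 14, d_9 = (206 - 14^2)/1 = 10/1 = 10: (m_9, d_9) = (m_1, d_1) = (14, 10), so from here the quotients repeat a_1, ..., a_8; the period length is 8.
So sqrt(206) = [14; (2, 1, 5, 14, 5, 1, 2, 28)] with period length k = 8.
k is even, so the fundamental solution of x^2 - 206y^2 = 1 is (p_{k-1}, q_{k-1}) = (p_7, q_7); compute convergents through index 7.
Convergents (p_i = a_i*p_{i-1} + p_{i-2}, q_i = a_i*q_{i-1} + q_{i-2} with p_{-2}=0, p_{-1}=1, q_{-2}=1, q_{-1}=0):
  i=0: a_0=14, p_0 = 14*1 + 0 = 14, q_0 = 14*0 + 1 = 1.
  i=1: a_1=2, p_1 = 2*14 + 1 = 29, q_1 = 2*1 + 0 = 2.
  i=2: a_2=1, p_2 = 1*29 + 14 = 43, q_2 = 1*2 + 1 = 3.
  i=3: a_3=5, p_3 = 5*43 + 29 = 244, q_3 = 5*3 + 2 = 17.
  i=4: a_4=14, p_4 = 14*244 + 43 = 3459, q_4 = 14*17 + 3 = 241.
  i=5: a_5=5, p_5 = 5*3459 + 244 = 17539, q_5 = 5*241 + 17 = 1222.
  i=6: a_6=1, p_6 = 1*17539 + 3459 = 20998, q_6 = 1*1222 + 241 = 1463.
  i=7: a_7=2, p_7 = 2*20998 + 17539 = 59535, q_7 = 2*1463 + 1222 = 4148.
Check: 59535^2 - 206*4148^2 = 3544416225 - 3544416224 = 1, so (x, y) = (59535, 4148) solves the equation, and by the theorem it is the least positive solution.

(x, y) = (59535, 4148)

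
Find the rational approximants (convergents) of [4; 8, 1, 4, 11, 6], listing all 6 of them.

4/1, 33/8, 37/9, 181/44, 2028/493, 12349/3002

Using the convergent recurrence p_i = a_i*p_{i-1} + p_{i-2}, q_i = a_i*q_{i-1} + q_{i-2} with p_{-2}=0, p_{-1}=1, q_{-2}=1, q_{-1}=0:
  i=0: a_0=4, p_0 = 4*1 + 0 = 4, q_0 = 4*0 + 1 = 1.
  i=1: a_1=8, p_1 = 8*4 + 1 = 33, q_1 = 8*1 + 0 = 8.
  i=2: a_2=1, p_2 = 1*33 + 4 = 37, q_2 = 1*8 + 1 = 9.
  i=3: a_3=4, p_3 = 4*37 + 33 = 181, q_3 = 4*9 + 8 = 44.
  i=4: a_4=11, p_4 = 11*181 + 37 = 2028, q_4 = 11*44 + 9 = 493.
  i=5: a_5=6, p_5 = 6*2028 + 181 = 12349, q_5 = 6*493 + 44 = 3002.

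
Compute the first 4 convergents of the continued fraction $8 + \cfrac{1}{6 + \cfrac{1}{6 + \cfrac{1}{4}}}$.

Using the convergent recurrence p_i = a_i*p_{i-1} + p_{i-2}, q_i = a_i*q_{i-1} + q_{i-2} with p_{-2}=0, p_{-1}=1, q_{-2}=1, q_{-1}=0:
  i=0: a_0=8, p_0 = 8*1 + 0 = 8, q_0 = 8*0 + 1 = 1.
  i=1: a_1=6, p_1 = 6*8 + 1 = 49, q_1 = 6*1 + 0 = 6.
  i=2: a_2=6, p_2 = 6*49 + 8 = 302, q_2 = 6*6 + 1 = 37.
  i=3: a_3=4, p_3 = 4*302 + 49 = 1257, q_3 = 4*37 + 6 = 154.

8/1, 49/6, 302/37, 1257/154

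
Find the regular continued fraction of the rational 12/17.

[0; 1, 2, 2, 2]

Run the Euclidean algorithm on 12 and 17; the successive quotients are the partial quotients a_0, a_1, ... (each step inverts the fractional part left over by the previous one):
  12 = 0*17 + 12, so a_0 = 0.
  17 = 1*12 + 5, so a_1 = 1.
  12 = 2*5 + 2, so a_2 = 2.
  5 = 2*2 + 1, so a_3 = 2.
  2 = 2*1 + 0, so a_4 = 2.
The remainder reaches 0 after 5 divisions, so the expansion has 5 partial quotients, read off in order.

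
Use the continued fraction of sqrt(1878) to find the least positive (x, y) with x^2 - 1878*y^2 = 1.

(x, y) = (16901, 390)

First expand sqrt(1878) as a continued fraction. With x_i = (sqrt(1878) + m_i)/d_i and (m_0, d_0) = (0, 1): a_0 = floor(sqrt(1878)) = 43, since 43^2 = 1849 <= 1878 < 1936 = 44^2.
Iterate m_{i+1} = d_i*a_i - m_i, d_{i+1} = (1878 - m_{i+1}^2)/d_i, a_{i+1} = floor((a_0 + m_{i+1})/d_{i+1}):
  m_1 = 1*43 - 0 = 43, d_1 = (1878 - 43^2)/1 = 29/1 = 29, a_1 = floor((43 + 43)/29) = 2.
  m_2 = 29*2 - 43 = 15, d_2 = (1878 - 15^2)/29 = 1653/29 = 57, a_2 = floor((43 + 15)/57) = 1.
  m_3 = 57*1 - 15 = 42, d_3 = (1878 - 42^2)/57 = 114/57 = 2, a_3 = floor((43 + 42)/2) = 42.
  m_4 = 2*42 - 42 = 42, d_4 = (1878 - 42^2)/2 = 114/2 = 57, a_4 = floor((43 + 42)/57) = 1.
  m_5 = 57*1 - 42 = 15, d_5 = (1878 - 15^2)/57 = 1653/57 = 29, a_5 = floor((43 + 15)/29) = 2.
  m_6 = 29*2 - 15 = 43, d_6 = (1878 - 43^2)/29 = 29/29 = 1, a_6 = floor((43 + 43)/1) = 86.
  m_7 = 1*86 - 43 = 43, d_7 = (1878 - 43^2)/1 = 29/1 = 29: (m_7, d_7) = (m_1, d_1) = (43, 29), so from here the quotients repeat a_1, ..., a_6; the period length is 6.
So sqrt(1878) = [43; (2, 1, 42, 1, 2, 86)] with period length k = 6.
k is even, so the fundamental solution of x^2 - 1878y^2 = 1 is (p_{k-1}, q_{k-1}) = (p_5, q_5); compute convergents through index 5.
Convergents (p_i = a_i*p_{i-1} + p_{i-2}, q_i = a_i*q_{i-1} + q_{i-2} with p_{-2}=0, p_{-1}=1, q_{-2}=1, q_{-1}=0):
  i=0: a_0=43, p_0 = 43*1 + 0 = 43, q_0 = 43*0 + 1 = 1.
  i=1: a_1=2, p_1 = 2*43 + 1 = 87, q_1 = 2*1 + 0 = 2.
  i=2: a_2=1, p_2 = 1*87 + 43 = 130, q_2 = 1*2 + 1 = 3.
  i=3: a_3=42, p_3 = 42*130 + 87 = 5547, q_3 = 42*3 + 2 = 128.
  i=4: a_4=1, p_4 = 1*5547 + 130 = 5677, q_4 = 1*128 + 3 = 131.
  i=5: a_5=2, p_5 = 2*5677 + 5547 = 16901, q_5 = 2*131 + 128 = 390.
Check: 16901^2 - 1878*390^2 = 285643801 - 285643800 = 1, so (x, y) = (16901, 390) solves the equation, and by the theorem it is the least positive solution.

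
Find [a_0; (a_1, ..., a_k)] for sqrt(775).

[27; (1, 5, 4, 1, 8, 2, 8, 1, 4, 5, 1, 54)]

Write x_i = (sqrt(775) + m_i)/d_i with (m_0, d_0) = (0, 1). a_0 = floor(sqrt(775)) = 27, since 27^2 = 729 <= 775 < 784 = 28^2.
Iterate m_{i+1} = d_i*a_i - m_i, d_{i+1} = (775 - m_{i+1}^2)/d_i, a_{i+1} = floor((a_0 + m_{i+1})/d_{i+1}):
  m_1 = 1*27 - 0 = 27, d_1 = (775 - 27^2)/1 = 46/1 = 46, a_1 = floor((27 + 27)/46) = 1.
  m_2 = 46*1 - 27 = 19, d_2 = (775 - 19^2)/46 = 414/46 = 9, a_2 = floor((27 + 19)/9) = 5.
  m_3 = 9*5 - 19 = 26, d_3 = (775 - 26^2)/9 = 99/9 = 11, a_3 = floor((27 + 26)/11) = 4.
  m_4 = 11*4 - 26 = 18, d_4 = (775 - 18^2)/11 = 451/11 = 41, a_4 = floor((27 + 18)/41) = 1.
  m_5 = 41*1 - 18 = 23, d_5 = (775 - 23^2)/41 = 246/41 = 6, a_5 = floor((27 + 23)/6) = 8.
  m_6 = 6*8 - 23 = 25, d_6 = (775 - 25^2)/6 = 150/6 = 25, a_6 = floor((27 + 25)/25) = 2.
  m_7 = 25*2 - 25 = 25, d_7 = (775 - 25^2)/25 = 150/25 = 6, a_7 = floor((27 + 25)/6) = 8.
  m_8 = 6*8 - 25 = 23, d_8 = (775 - 23^2)/6 = 246/6 = 41, a_8 = floor((27 + 23)/41) = 1.
  m_9 = 41*1 - 23 = 18, d_9 = (775 - 18^2)/41 = 451/41 = 11, a_9 = floor((27 + 18)/11) = 4.
  m_10 = 11*4 - 18 = 26, d_10 = (775 - 26^2)/11 = 99/11 = 9, a_10 = floor((27 + 26)/9) = 5.
  m_11 = 9*5 - 26 = 19, d_11 = (775 - 19^2)/9 = 414/9 = 46, a_11 = floor((27 + 19)/46) = 1.
  m_12 = 46*1 - 19 = 27, d_12 = (775 - 27^2)/46 = 46/46 = 1, a_12 = floor((27 + 27)/1) = 54.
  m_13 = 1*54 - 27 = 27, d_13 = (775 - 27^2)/1 = 46/1 = 46: (m_13, d_13) = (m_1, d_1) = (27, 46), so from here the quotients repeat a_1, ..., a_12; the period length is 12.
Hence the expansion of sqrt(775) is a_0 = 27 followed by the repeating block 1, 5, 4, 1, 8, 2, 8, 1, 4, 5, 1, 54 (period 12).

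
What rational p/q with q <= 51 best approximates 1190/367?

107/33

Expand x = 1190/367 as a continued fraction with the Euclidean algorithm:
  1190 = 3*367 + 89, so a_0 = 3.
  367 = 4*89 + 11, so a_1 = 4.
  89 = 8*11 + 1, so a_2 = 8.
  11 = 11*1 + 0, so a_3 = 11.
so x = [3; 4, 8, 11].
Convergents (p_i = a_i*p_{i-1} + p_{i-2}, q_i = a_i*q_{i-1} + q_{i-2} with p_{-2}=0, p_{-1}=1, q_{-2}=1, q_{-1}=0), until the denominator exceeds 51:
  i=0: a_0=3, p_0 = 3*1 + 0 = 3, q_0 = 3*0 + 1 = 1.
  i=1: a_1=4, p_1 = 4*3 + 1 = 13, q_1 = 4*1 + 0 = 4.
  i=2: a_2=8, p_2 = 8*13 + 3 = 107, q_2 = 8*4 + 1 = 33.
  i=3: a_3=11, p_3 = 11*107 + 13 = 1190, q_3 = 11*33 + 4 = 367.
q_3 = 367 > 51, so the last convergent with denominator <= 51 is p_2/q_2 = 107/33.
The closest fraction with denominator <= 51 is either p_2/q_2 or the intermediate fraction (k*p_2 + p_1)/(k*q_2 + q_1) with the largest k >= 1 whose denominator stays <= 51; these approach x as k grows, and every other convergent or intermediate fraction in range is farther away.
Largest k: floor((51 - q_1)/q_2) = floor((51 - 4)/33) = 1.
That gives (1*107 + 13)/(1*33 + 4) = 120/37.
Compare the errors: |x - 107/33| = |1190*33 - 107*367|/(367*33) = 1/12111, and |x - 120/37| = |1190*37 - 120*367|/(367*37) = 10/13579.
Cross-multiplying, 1*13579 = 13579 < 121110 = 10*12111, so 1/12111 is smaller: the convergent 107/33 is closer to x than 120/37.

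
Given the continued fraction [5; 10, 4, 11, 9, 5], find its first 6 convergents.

Using the convergent recurrence p_i = a_i*p_{i-1} + p_{i-2}, q_i = a_i*q_{i-1} + q_{i-2} with p_{-2}=0, p_{-1}=1, q_{-2}=1, q_{-1}=0:
  i=0: a_0=5, p_0 = 5*1 + 0 = 5, q_0 = 5*0 + 1 = 1.
  i=1: a_1=10, p_1 = 10*5 + 1 = 51, q_1 = 10*1 + 0 = 10.
  i=2: a_2=4, p_2 = 4*51 + 5 = 209, q_2 = 4*10 + 1 = 41.
  i=3: a_3=11, p_3 = 11*209 + 51 = 2350, q_3 = 11*41 + 10 = 461.
  i=4: a_4=9, p_4 = 9*2350 + 209 = 21359, q_4 = 9*461 + 41 = 4190.
  i=5: a_5=5, p_5 = 5*21359 + 2350 = 109145, q_5 = 5*4190 + 461 = 21411.

5/1, 51/10, 209/41, 2350/461, 21359/4190, 109145/21411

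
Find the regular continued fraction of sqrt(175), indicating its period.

[13; (4, 2, 1, 2, 4, 26)]

Write x_i = (sqrt(175) + m_i)/d_i with (m_0, d_0) = (0, 1). a_0 = floor(sqrt(175)) = 13, since 13^2 = 169 <= 175 < 196 = 14^2.
Iterate m_{i+1} = d_i*a_i - m_i, d_{i+1} = (175 - m_{i+1}^2)/d_i, a_{i+1} = floor((a_0 + m_{i+1})/d_{i+1}):
  m_1 = 1*13 - 0 = 13, d_1 = (175 - 13^2)/1 = 6/1 = 6, a_1 = floor((13 + 13)/6) = 4.
  m_2 = 6*4 - 13 = 11, d_2 = (175 - 11^2)/6 = 54/6 = 9, a_2 = floor((13 + 11)/9) = 2.
  m_3 = 9*2 - 11 = 7, d_3 = (175 - 7^2)/9 = 126/9 = 14, a_3 = floor((13 + 7)/14) = 1.
  m_4 = 14*1 - 7 = 7, d_4 = (175 - 7^2)/14 = 126/14 = 9, a_4 = floor((13 + 7)/9) = 2.
  m_5 = 9*2 - 7 = 11, d_5 = (175 - 11^2)/9 = 54/9 = 6, a_5 = floor((13 + 11)/6) = 4.
  m_6 = 6*4 - 11 = 13, d_6 = (175 - 13^2)/6 = 6/6 = 1, a_6 = floor((13 + 13)/1) = 26.
  m_7 = 1*26 - 13 = 13, d_7 = (175 - 13^2)/1 = 6/1 = 6: (m_7, d_7) = (m_1, d_1) = (13, 6), so from here the quotients repeat a_1, ..., a_6; the period length is 6.
Hence the expansion of sqrt(175) is a_0 = 13 followed by the repeating block 4, 2, 1, 2, 4, 26 (period 6).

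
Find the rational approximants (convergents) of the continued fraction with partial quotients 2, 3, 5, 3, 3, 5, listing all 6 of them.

Using the convergent recurrence p_i = a_i*p_{i-1} + p_{i-2}, q_i = a_i*q_{i-1} + q_{i-2} with p_{-2}=0, p_{-1}=1, q_{-2}=1, q_{-1}=0:
  i=0: a_0=2, p_0 = 2*1 + 0 = 2, q_0 = 2*0 + 1 = 1.
  i=1: a_1=3, p_1 = 3*2 + 1 = 7, q_1 = 3*1 + 0 = 3.
  i=2: a_2=5, p_2 = 5*7 + 2 = 37, q_2 = 5*3 + 1 = 16.
  i=3: a_3=3, p_3 = 3*37 + 7 = 118, q_3 = 3*16 + 3 = 51.
  i=4: a_4=3, p_4 = 3*118 + 37 = 391, q_4 = 3*51 + 16 = 169.
  i=5: a_5=5, p_5 = 5*391 + 118 = 2073, q_5 = 5*169 + 51 = 896.

2/1, 7/3, 37/16, 118/51, 391/169, 2073/896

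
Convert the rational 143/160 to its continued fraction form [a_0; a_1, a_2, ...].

Run the Euclidean algorithm on 143 and 160; the successive quotients are the partial quotients a_0, a_1, ... (each step inverts the fractional part left over by the previous one):
  143 = 0*160 + 143, so a_0 = 0.
  160 = 1*143 + 17, so a_1 = 1.
  143 = 8*17 + 7, so a_2 = 8.
  17 = 2*7 + 3, so a_3 = 2.
  7 = 2*3 + 1, so a_4 = 2.
  3 = 3*1 + 0, so a_5 = 3.
The remainder reaches 0 after 6 divisions, so the expansion has 6 partial quotients, read off in order.

[0; 1, 8, 2, 2, 3]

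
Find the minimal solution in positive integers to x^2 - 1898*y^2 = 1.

First expand sqrt(1898) as a continued fraction. With x_i = (sqrt(1898) + m_i)/d_i and (m_0, d_0) = (0, 1): a_0 = floor(sqrt(1898)) = 43, since 43^2 = 1849 <= 1898 < 1936 = 44^2.
Iterate m_{i+1} = d_i*a_i - m_i, d_{i+1} = (1898 - m_{i+1}^2)/d_i, a_{i+1} = floor((a_0 + m_{i+1})/d_{i+1}):
  m_1 = 1*43 - 0 = 43, d_1 = (1898 - 43^2)/1 = 49/1 = 49, a_1 = floor((43 + 43)/49) = 1.
  m_2 = 49*1 - 43 = 6, d_2 = (1898 - 6^2)/49 = 1862/49 = 38, a_2 = floor((43 + 6)/38) = 1.
  m_3 = 38*1 - 6 = 32, d_3 = (1898 - 32^2)/38 = 874/38 = 23, a_3 = floor((43 + 32)/23) = 3.
  m_4 = 23*3 - 32 = 37, d_4 = (1898 - 37^2)/23 = 529/23 = 23, a_4 = floor((43 + 37)/23) = 3.
  m_5 = 23*3 - 37 = 32, d_5 = (1898 - 32^2)/23 = 874/23 = 38, a_5 = floor((43 + 32)/38) = 1.
  m_6 = 38*1 - 32 = 6, d_6 = (1898 - 6^2)/38 = 1862/38 = 49, a_6 = floor((43 + 6)/49) = 1.
  m_7 = 49*1 - 6 = 43, d_7 = (1898 - 43^2)/49 = 49/49 = 1, a_7 = floor((43 + 43)/1) = 86.
  m_8 = 1*86 - 43 = 43, d_8 = (1898 - 43^2)/1 = 49/1 = 49: (m_8, d_8) = (m_1, d_1) = (43, 49), so from here the quotients repeat a_1, ..., a_7; the period length is 7.
So sqrt(1898) = [43; (1, 1, 3, 3, 1, 1, 86)] with period length k = 7.
k is odd, so (p_{k-1}, q_{k-1}) only solves x^2 - 1898y^2 = -1 and the fundamental solution of x^2 - 1898y^2 = 1 is (p_{2k-1}, q_{2k-1}) = (p_13, q_13); compute convergents through index 13, running through the period twice.
Convergents (p_i = a_i*p_{i-1} + p_{i-2}, q_i = a_i*q_{i-1} + q_{i-2} with p_{-2}=0, p_{-1}=1, q_{-2}=1, q_{-1}=0):
  i=0: a_0=43, p_0 = 43*1 + 0 = 43, q_0 = 43*0 + 1 = 1.
  i=1: a_1=1, p_1 = 1*43 + 1 = 44, q_1 = 1*1 + 0 = 1.
  i=2: a_2=1, p_2 = 1*44 + 43 = 87, q_2 = 1*1 + 1 = 2.
  i=3: a_3=3, p_3 = 3*87 + 44 = 305, q_3 = 3*2 + 1 = 7.
  i=4: a_4=3, p_4 = 3*305 + 87 = 1002, q_4 = 3*7 + 2 = 23.
  i=5: a_5=1, p_5 = 1*1002 + 305 = 1307, q_5 = 1*23 + 7 = 30.
  i=6: a_6=1, p_6 = 1*1307 + 1002 = 2309, q_6 = 1*30 + 23 = 53.
  i=7: a_7=86, p_7 = 86*2309 + 1307 = 199881, q_7 = 86*53 + 30 = 4588.
  i=8: a_8=1, p_8 = 1*199881 + 2309 = 202190, q_8 = 1*4588 + 53 = 4641.
  i=9: a_9=1, p_9 = 1*202190 + 199881 = 402071, q_9 = 1*4641 + 4588 = 9229.
  i=10: a_10=3, p_10 = 3*402071 + 202190 = 1408403, q_10 = 3*9229 + 4641 = 32328.
  i=11: a_11=3, p_11 = 3*1408403 + 402071 = 4627280, q_11 = 3*32328 + 9229 = 106213.
  i=12: a_12=1, p_12 = 1*4627280 + 1408403 = 6035683, q_12 = 1*106213 + 32328 = 138541.
  i=13: a_13=1, p_13 = 1*6035683 + 4627280 = 10662963, q_13 = 1*138541 + 106213 = 244754.
Indeed p_6^2 - 1898*q_6^2 = 5331481 - 5331482 = -1, not +1.
Check: 10662963^2 - 1898*244754^2 = 113698779939369 - 113698779939368 = 1, so (x, y) = (10662963, 244754) solves the equation, and by the theorem it is the least positive solution.

(x, y) = (10662963, 244754)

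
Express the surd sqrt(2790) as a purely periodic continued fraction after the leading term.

[52; (1, 4, 1, 1, 3, 10, 3, 1, 1, 4, 1, 104)]

Write x_i = (sqrt(2790) + m_i)/d_i with (m_0, d_0) = (0, 1). a_0 = floor(sqrt(2790)) = 52, since 52^2 = 2704 <= 2790 < 2809 = 53^2.
Iterate m_{i+1} = d_i*a_i - m_i, d_{i+1} = (2790 - m_{i+1}^2)/d_i, a_{i+1} = floor((a_0 + m_{i+1})/d_{i+1}):
  m_1 = 1*52 - 0 = 52, d_1 = (2790 - 52^2)/1 = 86/1 = 86, a_1 = floor((52 + 52)/86) = 1.
  m_2 = 86*1 - 52 = 34, d_2 = (2790 - 34^2)/86 = 1634/86 = 19, a_2 = floor((52 + 34)/19) = 4.
  m_3 = 19*4 - 34 = 42, d_3 = (2790 - 42^2)/19 = 1026/19 = 54, a_3 = floor((52 + 42)/54) = 1.
  m_4 = 54*1 - 42 = 12, d_4 = (2790 - 12^2)/54 = 2646/54 = 49, a_4 = floor((52 + 12)/49) = 1.
  m_5 = 49*1 - 12 = 37, d_5 = (2790 - 37^2)/49 = 1421/49 = 29, a_5 = floor((52 + 37)/29) = 3.
  m_6 = 29*3 - 37 = 50, d_6 = (2790 - 50^2)/29 = 290/29 = 10, a_6 = floor((52 + 50)/10) = 10.
  m_7 = 10*10 - 50 = 50, d_7 = (2790 - 50^2)/10 = 290/10 = 29, a_7 = floor((52 + 50)/29) = 3.
  m_8 = 29*3 - 50 = 37, d_8 = (2790 - 37^2)/29 = 1421/29 = 49, a_8 = floor((52 + 37)/49) = 1.
  m_9 = 49*1 - 37 = 12, d_9 = (2790 - 12^2)/49 = 2646/49 = 54, a_9 = floor((52 + 12)/54) = 1.
  m_10 = 54*1 - 12 = 42, d_10 = (2790 - 42^2)/54 = 1026/54 = 19, a_10 = floor((52 + 42)/19) = 4.
  m_11 = 19*4 - 42 = 34, d_11 = (2790 - 34^2)/19 = 1634/19 = 86, a_11 = floor((52 + 34)/86) = 1.
  m_12 = 86*1 - 34 = 52, d_12 = (2790 - 52^2)/86 = 86/86 = 1, a_12 = floor((52 + 52)/1) = 104.
  m_13 = 1*104 - 52 = 52, d_13 = (2790 - 52^2)/1 = 86/1 = 86: (m_13, d_13) = (m_1, d_1) = (52, 86), so from here the quotients repeat a_1, ..., a_12; the period length is 12.
Hence the expansion of sqrt(2790) is a_0 = 52 followed by the repeating block 1, 4, 1, 1, 3, 10, 3, 1, 1, 4, 1, 104 (period 12).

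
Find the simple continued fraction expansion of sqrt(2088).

Write x_i = (sqrt(2088) + m_i)/d_i with (m_0, d_0) = (0, 1). a_0 = floor(sqrt(2088)) = 45, since 45^2 = 2025 <= 2088 < 2116 = 46^2.
Iterate m_{i+1} = d_i*a_i - m_i, d_{i+1} = (2088 - m_{i+1}^2)/d_i, a_{i+1} = floor((a_0 + m_{i+1})/d_{i+1}):
  m_1 = 1*45 - 0 = 45, d_1 = (2088 - 45^2)/1 = 63/1 = 63, a_1 = floor((45 + 45)/63) = 1.
  m_2 = 63*1 - 45 = 18, d_2 = (2088 - 18^2)/63 = 1764/63 = 28, a_2 = floor((45 + 18)/28) = 2.
  m_3 = 28*2 - 18 = 38, d_3 = (2088 - 38^2)/28 = 644/28 = 23, a_3 = floor((45 + 38)/23) = 3.
  m_4 = 23*3 - 38 = 31, d_4 = (2088 - 31^2)/23 = 1127/23 = 49, a_4 = floor((45 + 31)/49) = 1.
  m_5 = 49*1 - 31 = 18, d_5 = (2088 - 18^2)/49 = 1764/49 = 36, a_5 = floor((45 + 18)/36) = 1.
  m_6 = 36*1 - 18 = 18, d_6 = (2088 - 18^2)/36 = 1764/36 = 49, a_6 = floor((45 + 18)/49) = 1.
  m_7 = 49*1 - 18 = 31, d_7 = (2088 - 31^2)/49 = 1127/49 = 23, a_7 = floor((45 + 31)/23) = 3.
  m_8 = 23*3 - 31 = 38, d_8 = (2088 - 38^2)/23 = 644/23 = 28, a_8 = floor((45 + 38)/28) = 2.
  m_9 = 28*2 - 38 = 18, d_9 = (2088 - 18^2)/28 = 1764/28 = 63, a_9 = floor((45 + 18)/63) = 1.
  m_10 = 63*1 - 18 = 45, d_10 = (2088 - 45^2)/63 = 63/63 = 1, a_10 = floor((45 + 45)/1) = 90.
  m_11 = 1*90 - 45 = 45, d_11 = (2088 - 45^2)/1 = 63/1 = 63: (m_11, d_11) = (m_1, d_1) = (45, 63), so from here the quotients repeat a_1, ..., a_10; the period length is 10.
Hence the expansion of sqrt(2088) is a_0 = 45 followed by the repeating block 1, 2, 3, 1, 1, 1, 3, 2, 1, 90 (period 10).

[45; (1, 2, 3, 1, 1, 1, 3, 2, 1, 90)]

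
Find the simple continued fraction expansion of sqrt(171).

Write x_i = (sqrt(171) + m_i)/d_i with (m_0, d_0) = (0, 1). a_0 = floor(sqrt(171)) = 13, since 13^2 = 169 <= 171 < 196 = 14^2.
Iterate m_{i+1} = d_i*a_i - m_i, d_{i+1} = (171 - m_{i+1}^2)/d_i, a_{i+1} = floor((a_0 + m_{i+1})/d_{i+1}):
  m_1 = 1*13 - 0 = 13, d_1 = (171 - 13^2)/1 = 2/1 = 2, a_1 = floor((13 + 13)/2) = 13.
  m_2 = 2*13 - 13 = 13, d_2 = (171 - 13^2)/2 = 2/2 = 1, a_2 = floor((13 + 13)/1) = 26.
  m_3 = 1*26 - 13 = 13, d_3 = (171 - 13^2)/1 = 2/1 = 2: (m_3, d_3) = (m_1, d_1) = (13, 2), so from here the quotients repeat a_1, a_2; the period length is 2.
Hence the expansion of sqrt(171) is a_0 = 13 followed by the repeating block 13, 26 (period 2).

[13; (13, 26)]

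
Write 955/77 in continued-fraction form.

Run the Euclidean algorithm on 955 and 77; the successive quotients are the partial quotients a_0, a_1, ... (each step inverts the fractional part left over by the previous one):
  955 = 12*77 + 31, so a_0 = 12.
  77 = 2*31 + 15, so a_1 = 2.
  31 = 2*15 + 1, so a_2 = 2.
  15 = 15*1 + 0, so a_3 = 15.
The remainder reaches 0 after 4 divisions, so the expansion has 4 partial quotients, read off in order.

[12; 2, 2, 15]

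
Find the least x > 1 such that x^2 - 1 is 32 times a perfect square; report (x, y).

First expand sqrt(32) as a continued fraction. With x_i = (sqrt(32) + m_i)/d_i and (m_0, d_0) = (0, 1): a_0 = floor(sqrt(32)) = 5, since 5^2 = 25 <= 32 < 36 = 6^2.
Iterate m_{i+1} = d_i*a_i - m_i, d_{i+1} = (32 - m_{i+1}^2)/d_i, a_{i+1} = floor((a_0 + m_{i+1})/d_{i+1}):
  m_1 = 1*5 - 0 = 5, d_1 = (32 - 5^2)/1 = 7/1 = 7, a_1 = floor((5 + 5)/7) = 1.
  m_2 = 7*1 - 5 = 2, d_2 = (32 - 2^2)/7 = 28/7 = 4, a_2 = floor((5 + 2)/4) = 1.
  m_3 = 4*1 - 2 = 2, d_3 = (32 - 2^2)/4 = 28/4 = 7, a_3 = floor((5 + 2)/7) = 1.
  m_4 = 7*1 - 2 = 5, d_4 = (32 - 5^2)/7 = 7/7 = 1, a_4 = floor((5 + 5)/1) = 10.
  m_5 = 1*10 - 5 = 5, d_5 = (32 - 5^2)/1 = 7/1 = 7: (m_5, d_5) = (m_1, d_1) = (5, 7), so from here the quotients repeat a_1, ..., a_4; the period length is 4.
So sqrt(32) = [5; (1, 1, 1, 10)] with period length k = 4.
k is even, so the fundamental solution of x^2 - 32y^2 = 1 is (p_{k-1}, q_{k-1}) = (p_3, q_3); compute convergents through index 3.
Convergents (p_i = a_i*p_{i-1} + p_{i-2}, q_i = a_i*q_{i-1} + q_{i-2} with p_{-2}=0, p_{-1}=1, q_{-2}=1, q_{-1}=0):
  i=0: a_0=5, p_0 = 5*1 + 0 = 5, q_0 = 5*0 + 1 = 1.
  i=1: a_1=1, p_1 = 1*5 + 1 = 6, q_1 = 1*1 + 0 = 1.
  i=2: a_2=1, p_2 = 1*6 + 5 = 11, q_2 = 1*1 + 1 = 2.
  i=3: a_3=1, p_3 = 1*11 + 6 = 17, q_3 = 1*2 + 1 = 3.
Check: 17^2 - 32*3^2 = 289 - 288 = 1, so (x, y) = (17, 3) solves the equation, and by the theorem it is the least positive solution.

(x, y) = (17, 3)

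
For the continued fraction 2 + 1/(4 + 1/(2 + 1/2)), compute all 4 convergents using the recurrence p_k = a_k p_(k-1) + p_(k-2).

2/1, 9/4, 20/9, 49/22

Using the convergent recurrence p_i = a_i*p_{i-1} + p_{i-2}, q_i = a_i*q_{i-1} + q_{i-2} with p_{-2}=0, p_{-1}=1, q_{-2}=1, q_{-1}=0:
  i=0: a_0=2, p_0 = 2*1 + 0 = 2, q_0 = 2*0 + 1 = 1.
  i=1: a_1=4, p_1 = 4*2 + 1 = 9, q_1 = 4*1 + 0 = 4.
  i=2: a_2=2, p_2 = 2*9 + 2 = 20, q_2 = 2*4 + 1 = 9.
  i=3: a_3=2, p_3 = 2*20 + 9 = 49, q_3 = 2*9 + 4 = 22.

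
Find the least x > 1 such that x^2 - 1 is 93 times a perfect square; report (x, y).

First expand sqrt(93) as a continued fraction. With x_i = (sqrt(93) + m_i)/d_i and (m_0, d_0) = (0, 1): a_0 = floor(sqrt(93)) = 9, since 9^2 = 81 <= 93 < 100 = 10^2.
Iterate m_{i+1} = d_i*a_i - m_i, d_{i+1} = (93 - m_{i+1}^2)/d_i, a_{i+1} = floor((a_0 + m_{i+1})/d_{i+1}):
  m_1 = 1*9 - 0 = 9, d_1 = (93 - 9^2)/1 = 12/1 = 12, a_1 = floor((9 + 9)/12) = 1.
  m_2 = 12*1 - 9 = 3, d_2 = (93 - 3^2)/12 = 84/12 = 7, a_2 = floor((9 + 3)/7) = 1.
  m_3 = 7*1 - 3 = 4, d_3 = (93 - 4^2)/7 = 77/7 = 11, a_3 = floor((9 + 4)/11) = 1.
  m_4 = 11*1 - 4 = 7, d_4 = (93 - 7^2)/11 = 44/11 = 4, a_4 = floor((9 + 7)/4) = 4.
  m_5 = 4*4 - 7 = 9, d_5 = (93 - 9^2)/4 = 12/4 = 3, a_5 = floor((9 + 9)/3) = 6.
  m_6 = 3*6 - 9 = 9, d_6 = (93 - 9^2)/3 = 12/3 = 4, a_6 = floor((9 + 9)/4) = 4.
  m_7 = 4*4 - 9 = 7, d_7 = (93 - 7^2)/4 = 44/4 = 11, a_7 = floor((9 + 7)/11) = 1.
  m_8 = 11*1 - 7 = 4, d_8 = (93 - 4^2)/11 = 77/11 = 7, a_8 = floor((9 + 4)/7) = 1.
  m_9 = 7*1 - 4 = 3, d_9 = (93 - 3^2)/7 = 84/7 = 12, a_9 = floor((9 + 3)/12) = 1.
  m_10 = 12*1 - 3 = 9, d_10 = (93 - 9^2)/12 = 12/12 = 1, a_10 = floor((9 + 9)/1) = 18.
  m_11 = 1*18 - 9 = 9, d_11 = (93 - 9^2)/1 = 12/1 = 12: (m_11, d_11) = (m_1, d_1) = (9, 12), so from here the quotients repeat a_1, ..., a_10; the period length is 10.
So sqrt(93) = [9; (1, 1, 1, 4, 6, 4, 1, 1, 1, 18)] with period length k = 10.
k is even, so the fundamental solution of x^2 - 93y^2 = 1 is (p_{k-1}, q_{k-1}) = (p_9, q_9); compute convergents through index 9.
Convergents (p_i = a_i*p_{i-1} + p_{i-2}, q_i = a_i*q_{i-1} + q_{i-2} with p_{-2}=0, p_{-1}=1, q_{-2}=1, q_{-1}=0):
  i=0: a_0=9, p_0 = 9*1 + 0 = 9, q_0 = 9*0 + 1 = 1.
  i=1: a_1=1, p_1 = 1*9 + 1 = 10, q_1 = 1*1 + 0 = 1.
  i=2: a_2=1, p_2 = 1*10 + 9 = 19, q_2 = 1*1 + 1 = 2.
  i=3: a_3=1, p_3 = 1*19 + 10 = 29, q_3 = 1*2 + 1 = 3.
  i=4: a_4=4, p_4 = 4*29 + 19 = 135, q_4 = 4*3 + 2 = 14.
  i=5: a_5=6, p_5 = 6*135 + 29 = 839, q_5 = 6*14 + 3 = 87.
  i=6: a_6=4, p_6 = 4*839 + 135 = 3491, q_6 = 4*87 + 14 = 362.
  i=7: a_7=1, p_7 = 1*3491 + 839 = 4330, q_7 = 1*362 + 87 = 449.
  i=8: a_8=1, p_8 = 1*4330 + 3491 = 7821, q_8 = 1*449 + 362 = 811.
  i=9: a_9=1, p_9 = 1*7821 + 4330 = 12151, q_9 = 1*811 + 449 = 1260.
Check: 12151^2 - 93*1260^2 = 147646801 - 147646800 = 1, so (x, y) = (12151, 1260) solves the equation, and by the theorem it is the least positive solution.

(x, y) = (12151, 1260)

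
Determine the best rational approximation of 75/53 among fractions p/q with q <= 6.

7/5

Expand x = 75/53 as a continued fraction with the Euclidean algorithm:
  75 = 1*53 + 22, so a_0 = 1.
  53 = 2*22 + 9, so a_1 = 2.
  22 = 2*9 + 4, so a_2 = 2.
  9 = 2*4 + 1, so a_3 = 2.
  4 = 4*1 + 0, so a_4 = 4.
so x = [1; 2, 2, 2, 4].
Convergents (p_i = a_i*p_{i-1} + p_{i-2}, q_i = a_i*q_{i-1} + q_{i-2} with p_{-2}=0, p_{-1}=1, q_{-2}=1, q_{-1}=0), until the denominator exceeds 6:
  i=0: a_0=1, p_0 = 1*1 + 0 = 1, q_0 = 1*0 + 1 = 1.
  i=1: a_1=2, p_1 = 2*1 + 1 = 3, q_1 = 2*1 + 0 = 2.
  i=2: a_2=2, p_2 = 2*3 + 1 = 7, q_2 = 2*2 + 1 = 5.
  i=3: a_3=2, p_3 = 2*7 + 3 = 17, q_3 = 2*5 + 2 = 12.
q_3 = 12 > 6, so the last convergent with denominator <= 6 is p_2/q_2 = 7/5.
The closest fraction with denominator <= 6 is either p_2/q_2 or the intermediate fraction (k*p_2 + p_1)/(k*q_2 + q_1) with the largest k >= 1 whose denominator stays <= 6; these approach x as k grows, and every other convergent or intermediate fraction in range is farther away.
Largest k: floor((6 - q_1)/q_2) = floor((6 - 2)/5) = 0.
Since k = 0, no intermediate fraction beyond p_2/q_2 has denominator <= 6, so the convergent 7/5 is the closest (its error is |75*5 - 7*53|/(53*5) = 4/265).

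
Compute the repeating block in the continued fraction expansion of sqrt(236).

[15; (2, 1, 3, 5, 1, 6, 1, 5, 3, 1, 2, 30)]

Write x_i = (sqrt(236) + m_i)/d_i with (m_0, d_0) = (0, 1). a_0 = floor(sqrt(236)) = 15, since 15^2 = 225 <= 236 < 256 = 16^2.
Iterate m_{i+1} = d_i*a_i - m_i, d_{i+1} = (236 - m_{i+1}^2)/d_i, a_{i+1} = floor((a_0 + m_{i+1})/d_{i+1}):
  m_1 = 1*15 - 0 = 15, d_1 = (236 - 15^2)/1 = 11/1 = 11, a_1 = floor((15 + 15)/11) = 2.
  m_2 = 11*2 - 15 = 7, d_2 = (236 - 7^2)/11 = 187/11 = 17, a_2 = floor((15 + 7)/17) = 1.
  m_3 = 17*1 - 7 = 10, d_3 = (236 - 10^2)/17 = 136/17 = 8, a_3 = floor((15 + 10)/8) = 3.
  m_4 = 8*3 - 10 = 14, d_4 = (236 - 14^2)/8 = 40/8 = 5, a_4 = floor((15 + 14)/5) = 5.
  m_5 = 5*5 - 14 = 11, d_5 = (236 - 11^2)/5 = 115/5 = 23, a_5 = floor((15 + 11)/23) = 1.
  m_6 = 23*1 - 11 = 12, d_6 = (236 - 12^2)/23 = 92/23 = 4, a_6 = floor((15 + 12)/4) = 6.
  m_7 = 4*6 - 12 = 12, d_7 = (236 - 12^2)/4 = 92/4 = 23, a_7 = floor((15 + 12)/23) = 1.
  m_8 = 23*1 - 12 = 11, d_8 = (236 - 11^2)/23 = 115/23 = 5, a_8 = floor((15 + 11)/5) = 5.
  m_9 = 5*5 - 11 = 14, d_9 = (236 - 14^2)/5 = 40/5 = 8, a_9 = floor((15 + 14)/8) = 3.
  m_10 = 8*3 - 14 = 10, d_10 = (236 - 10^2)/8 = 136/8 = 17, a_10 = floor((15 + 10)/17) = 1.
  m_11 = 17*1 - 10 = 7, d_11 = (236 - 7^2)/17 = 187/17 = 11, a_11 = floor((15 + 7)/11) = 2.
  m_12 = 11*2 - 7 = 15, d_12 = (236 - 15^2)/11 = 11/11 = 1, a_12 = floor((15 + 15)/1) = 30.
  m_13 = 1*30 - 15 = 15, d_13 = (236 - 15^2)/1 = 11/1 = 11: (m_13, d_13) = (m_1, d_1) = (15, 11), so from here the quotients repeat a_1, ..., a_12; the period length is 12.
Hence the expansion of sqrt(236) is a_0 = 15 followed by the repeating block 2, 1, 3, 5, 1, 6, 1, 5, 3, 1, 2, 30 (period 12).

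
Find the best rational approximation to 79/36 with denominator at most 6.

11/5

Expand x = 79/36 as a continued fraction with the Euclidean algorithm:
  79 = 2*36 + 7, so a_0 = 2.
  36 = 5*7 + 1, so a_1 = 5.
  7 = 7*1 + 0, so a_2 = 7.
so x = [2; 5, 7].
Convergents (p_i = a_i*p_{i-1} + p_{i-2}, q_i = a_i*q_{i-1} + q_{i-2} with p_{-2}=0, p_{-1}=1, q_{-2}=1, q_{-1}=0), until the denominator exceeds 6:
  i=0: a_0=2, p_0 = 2*1 + 0 = 2, q_0 = 2*0 + 1 = 1.
  i=1: a_1=5, p_1 = 5*2 + 1 = 11, q_1 = 5*1 + 0 = 5.
  i=2: a_2=7, p_2 = 7*11 + 2 = 79, q_2 = 7*5 + 1 = 36.
q_2 = 36 > 6, so the last convergent with denominator <= 6 is p_1/q_1 = 11/5.
The closest fraction with denominator <= 6 is either p_1/q_1 or the intermediate fraction (k*p_1 + p_0)/(k*q_1 + q_0) with the largest k >= 1 whose denominator stays <= 6; these approach x as k grows, and every other convergent or intermediate fraction in range is farther away.
Largest k: floor((6 - q_0)/q_1) = floor((6 - 1)/5) = 1.
That gives (1*11 + 2)/(1*5 + 1) = 13/6.
Compare the errors: |x - 11/5| = |79*5 - 11*36|/(36*5) = 1/180, and |x - 13/6| = |79*6 - 13*36|/(36*6) = 6/216.
Cross-multiplying, 1*216 = 216 < 1080 = 6*180, so 1/180 is smaller: the convergent 11/5 is closer to x than 13/6.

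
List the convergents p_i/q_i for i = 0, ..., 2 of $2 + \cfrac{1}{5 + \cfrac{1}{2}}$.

Using the convergent recurrence p_i = a_i*p_{i-1} + p_{i-2}, q_i = a_i*q_{i-1} + q_{i-2} with p_{-2}=0, p_{-1}=1, q_{-2}=1, q_{-1}=0:
  i=0: a_0=2, p_0 = 2*1 + 0 = 2, q_0 = 2*0 + 1 = 1.
  i=1: a_1=5, p_1 = 5*2 + 1 = 11, q_1 = 5*1 + 0 = 5.
  i=2: a_2=2, p_2 = 2*11 + 2 = 24, q_2 = 2*5 + 1 = 11.

2/1, 11/5, 24/11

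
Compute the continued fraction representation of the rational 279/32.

[8; 1, 2, 1, 1, 4]

Run the Euclidean algorithm on 279 and 32; the successive quotients are the partial quotients a_0, a_1, ... (each step inverts the fractional part left over by the previous one):
  279 = 8*32 + 23, so a_0 = 8.
  32 = 1*23 + 9, so a_1 = 1.
  23 = 2*9 + 5, so a_2 = 2.
  9 = 1*5 + 4, so a_3 = 1.
  5 = 1*4 + 1, so a_4 = 1.
  4 = 4*1 + 0, so a_5 = 4.
The remainder reaches 0 after 6 divisions, so the expansion has 6 partial quotients, read off in order.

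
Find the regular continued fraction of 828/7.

Run the Euclidean algorithm on 828 and 7; the successive quotients are the partial quotients a_0, a_1, ... (each step inverts the fractional part left over by the previous one):
  828 = 118*7 + 2, so a_0 = 118.
  7 = 3*2 + 1, so a_1 = 3.
  2 = 2*1 + 0, so a_2 = 2.
The remainder reaches 0 after 3 divisions, so the expansion has 3 partial quotients, read off in order.

[118; 3, 2]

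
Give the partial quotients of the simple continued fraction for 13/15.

[0; 1, 6, 2]

Run the Euclidean algorithm on 13 and 15; the successive quotients are the partial quotients a_0, a_1, ... (each step inverts the fractional part left over by the previous one):
  13 = 0*15 + 13, so a_0 = 0.
  15 = 1*13 + 2, so a_1 = 1.
  13 = 6*2 + 1, so a_2 = 6.
  2 = 2*1 + 0, so a_3 = 2.
The remainder reaches 0 after 4 divisions, so the expansion has 4 partial quotients, read off in order.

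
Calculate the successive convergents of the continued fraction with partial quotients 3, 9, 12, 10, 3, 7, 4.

Using the convergent recurrence p_i = a_i*p_{i-1} + p_{i-2}, q_i = a_i*q_{i-1} + q_{i-2} with p_{-2}=0, p_{-1}=1, q_{-2}=1, q_{-1}=0:
  i=0: a_0=3, p_0 = 3*1 + 0 = 3, q_0 = 3*0 + 1 = 1.
  i=1: a_1=9, p_1 = 9*3 + 1 = 28, q_1 = 9*1 + 0 = 9.
  i=2: a_2=12, p_2 = 12*28 + 3 = 339, q_2 = 12*9 + 1 = 109.
  i=3: a_3=10, p_3 = 10*339 + 28 = 3418, q_3 = 10*109 + 9 = 1099.
  i=4: a_4=3, p_4 = 3*3418 + 339 = 10593, q_4 = 3*1099 + 109 = 3406.
  i=5: a_5=7, p_5 = 7*10593 + 3418 = 77569, q_5 = 7*3406 + 1099 = 24941.
  i=6: a_6=4, p_6 = 4*77569 + 10593 = 320869, q_6 = 4*24941 + 3406 = 103170.

3/1, 28/9, 339/109, 3418/1099, 10593/3406, 77569/24941, 320869/103170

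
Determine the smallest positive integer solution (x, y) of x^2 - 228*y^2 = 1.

First expand sqrt(228) as a continued fraction. With x_i = (sqrt(228) + m_i)/d_i and (m_0, d_0) = (0, 1): a_0 = floor(sqrt(228)) = 15, since 15^2 = 225 <= 228 < 256 = 16^2.
Iterate m_{i+1} = d_i*a_i - m_i, d_{i+1} = (228 - m_{i+1}^2)/d_i, a_{i+1} = floor((a_0 + m_{i+1})/d_{i+1}):
  m_1 = 1*15 - 0 = 15, d_1 = (228 - 15^2)/1 = 3/1 = 3, a_1 = floor((15 + 15)/3) = 10.
  m_2 = 3*10 - 15 = 15, d_2 = (228 - 15^2)/3 = 3/3 = 1, a_2 = floor((15 + 15)/1) = 30.
  m_3 = 1*30 - 15 = 15, d_3 = (228 - 15^2)/1 = 3/1 = 3: (m_3, d_3) = (m_1, d_1) = (15, 3), so from here the quotients repeat a_1, a_2; the period length is 2.
So sqrt(228) = [15; (10, 30)] with period length k = 2.
k is even, so the fundamental solution of x^2 - 228y^2 = 1 is (p_{k-1}, q_{k-1}) = (p_1, q_1); compute convergents through index 1.
Convergents (p_i = a_i*p_{i-1} + p_{i-2}, q_i = a_i*q_{i-1} + q_{i-2} with p_{-2}=0, p_{-1}=1, q_{-2}=1, q_{-1}=0):
  i=0: a_0=15, p_0 = 15*1 + 0 = 15, q_0 = 15*0 + 1 = 1.
  i=1: a_1=10, p_1 = 10*15 + 1 = 151, q_1 = 10*1 + 0 = 10.
Check: 151^2 - 228*10^2 = 22801 - 22800 = 1, so (x, y) = (151, 10) solves the equation, and by the theorem it is the least positive solution.

(x, y) = (151, 10)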